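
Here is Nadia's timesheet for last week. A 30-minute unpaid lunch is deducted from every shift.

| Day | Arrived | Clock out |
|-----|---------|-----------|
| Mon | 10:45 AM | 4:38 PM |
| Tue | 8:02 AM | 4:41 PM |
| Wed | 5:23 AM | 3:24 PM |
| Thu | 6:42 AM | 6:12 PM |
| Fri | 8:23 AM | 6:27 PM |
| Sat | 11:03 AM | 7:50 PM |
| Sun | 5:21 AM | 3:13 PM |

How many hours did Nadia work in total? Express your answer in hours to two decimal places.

Mon: 10:45 AM–4:38 PM = 5 h 53 min; less 30 min break → 5 h 23 min
Tue: 8:02 AM–4:41 PM = 8 h 39 min; less 30 min break → 8 h 9 min
Wed: 5:23 AM–3:24 PM = 10 h 1 min; less 30 min break → 9 h 31 min
Thu: 6:42 AM–6:12 PM = 11 h 30 min; less 30 min break → 11 h 0 min
Fri: 8:23 AM–6:27 PM = 10 h 4 min; less 30 min break → 9 h 34 min
Sat: 11:03 AM–7:50 PM = 8 h 47 min; less 30 min break → 8 h 17 min
Sun: 5:21 AM–3:13 PM = 9 h 52 min; less 30 min break → 9 h 22 min
Total: 5 h 23 min + 8 h 9 min + 9 h 31 min + 11 h 0 min + 9 h 34 min + 8 h 17 min + 9 h 22 min = 61 h 16 min.

61.27 hours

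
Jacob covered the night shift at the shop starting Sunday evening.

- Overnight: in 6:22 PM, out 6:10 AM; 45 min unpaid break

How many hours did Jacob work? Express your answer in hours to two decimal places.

11.05 hours

Overnight: 6:22 PM → midnight = 5 h 38 min; midnight → 6:10 AM = 6 h 10 min; span 11 h 48 min; less 45 min break → 11 h 3 min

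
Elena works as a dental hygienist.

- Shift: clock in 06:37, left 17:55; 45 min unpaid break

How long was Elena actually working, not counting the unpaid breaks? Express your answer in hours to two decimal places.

Shift: 06:37–17:55 = 11 h 18 min; less 45 min break → 10 h 33 min

10.55 hours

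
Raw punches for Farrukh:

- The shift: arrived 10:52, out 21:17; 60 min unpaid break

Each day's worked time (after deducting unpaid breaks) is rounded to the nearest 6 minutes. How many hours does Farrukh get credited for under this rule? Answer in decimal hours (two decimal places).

The shift: 10:52–21:17 = 10 h 25 min − 60 min = 9 h 25 min → rounds to 9 h 24 min

9.40 hours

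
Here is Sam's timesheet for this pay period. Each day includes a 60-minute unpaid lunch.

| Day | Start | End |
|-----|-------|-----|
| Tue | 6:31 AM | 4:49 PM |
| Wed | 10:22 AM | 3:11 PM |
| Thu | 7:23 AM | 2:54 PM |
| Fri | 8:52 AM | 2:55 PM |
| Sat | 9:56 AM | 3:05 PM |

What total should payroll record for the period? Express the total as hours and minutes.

28 h 50 min

Tue: 6:31 AM–4:49 PM = 10 h 18 min; less 60 min break → 9 h 18 min
Wed: 10:22 AM–3:11 PM = 4 h 49 min; less 60 min break → 3 h 49 min
Thu: 7:23 AM–2:54 PM = 7 h 31 min; less 60 min break → 6 h 31 min
Fri: 8:52 AM–2:55 PM = 6 h 3 min; less 60 min break → 5 h 3 min
Sat: 9:56 AM–3:05 PM = 5 h 9 min; less 60 min break → 4 h 9 min
Total: 9 h 18 min + 3 h 49 min + 6 h 31 min + 5 h 3 min + 4 h 9 min = 28 h 50 min.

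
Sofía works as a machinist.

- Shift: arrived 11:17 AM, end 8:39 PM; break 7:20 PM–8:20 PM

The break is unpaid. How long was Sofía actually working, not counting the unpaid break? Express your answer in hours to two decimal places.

8.37 hours

Shift: 11:17 AM–8:39 PM = 9 h 22 min; less 60 min break → 8 h 22 min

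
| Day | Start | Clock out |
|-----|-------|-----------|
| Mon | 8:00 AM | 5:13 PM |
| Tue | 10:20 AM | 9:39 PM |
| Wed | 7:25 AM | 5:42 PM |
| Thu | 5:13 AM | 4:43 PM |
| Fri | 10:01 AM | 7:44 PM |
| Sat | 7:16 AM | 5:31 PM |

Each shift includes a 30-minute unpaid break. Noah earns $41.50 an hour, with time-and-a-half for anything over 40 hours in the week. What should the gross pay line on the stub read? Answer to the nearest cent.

$2860.39

Mon: 8:00 AM–5:13 PM = 9 h 13 min; less 30 min break → 8 h 43 min
Tue: 10:20 AM–9:39 PM = 11 h 19 min; less 30 min break → 10 h 49 min
Wed: 7:25 AM–5:42 PM = 10 h 17 min; less 30 min break → 9 h 47 min
Thu: 5:13 AM–4:43 PM = 11 h 30 min; less 30 min break → 11 h 0 min
Fri: 10:01 AM–7:44 PM = 9 h 43 min; less 30 min break → 9 h 13 min
Sat: 7:16 AM–5:31 PM = 10 h 15 min; less 30 min break → 9 h 45 min
Total worked: 59 h 17 min = 3557 min.
Regular 40 h 0 min = 2400 min at $41.50/h; overtime 19 h 17 min = 1157 min at $62.25/h.
Pay = (2400 × $41.50 + 1157 × $62.25) ÷ 60 = $2860.39.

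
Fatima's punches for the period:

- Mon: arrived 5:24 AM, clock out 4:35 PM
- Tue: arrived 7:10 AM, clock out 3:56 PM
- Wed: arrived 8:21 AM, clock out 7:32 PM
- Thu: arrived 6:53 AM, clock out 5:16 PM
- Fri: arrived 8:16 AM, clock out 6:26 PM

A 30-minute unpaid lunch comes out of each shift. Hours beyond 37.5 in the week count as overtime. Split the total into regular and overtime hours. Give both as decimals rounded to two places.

Regular 37.50 hours, overtime 11.68 hours

Mon: 5:24 AM–4:35 PM = 11 h 11 min; less 30 min break → 10 h 41 min
Tue: 7:10 AM–3:56 PM = 8 h 46 min; less 30 min break → 8 h 16 min
Wed: 8:21 AM–7:32 PM = 11 h 11 min; less 30 min break → 10 h 41 min
Thu: 6:53 AM–5:16 PM = 10 h 23 min; less 30 min break → 9 h 53 min
Fri: 8:16 AM–6:26 PM = 10 h 10 min; less 30 min break → 9 h 40 min
Total worked: 49 h 11 min = 49.18 h.
Threshold 37.5 h → overtime 11 h 41 min, regular 37 h 30 min.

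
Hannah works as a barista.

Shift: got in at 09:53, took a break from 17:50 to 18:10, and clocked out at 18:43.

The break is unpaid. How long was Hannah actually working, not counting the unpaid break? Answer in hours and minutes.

Shift: 09:53–18:43 = 8 h 50 min; less 20 min break → 8 h 30 min

8 h 30 min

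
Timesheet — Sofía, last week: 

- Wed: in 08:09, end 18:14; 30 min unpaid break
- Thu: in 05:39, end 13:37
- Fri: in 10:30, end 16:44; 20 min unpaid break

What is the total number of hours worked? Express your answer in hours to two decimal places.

23.45 hours

Wed: 08:09–18:14 = 10 h 5 min; less 30 min break → 9 h 35 min
Thu: 05:39–13:37 = 7 h 58 min
Fri: 10:30–16:44 = 6 h 14 min; less 20 min break → 5 h 54 min
Total: 9 h 35 min + 7 h 58 min + 5 h 54 min = 23 h 27 min.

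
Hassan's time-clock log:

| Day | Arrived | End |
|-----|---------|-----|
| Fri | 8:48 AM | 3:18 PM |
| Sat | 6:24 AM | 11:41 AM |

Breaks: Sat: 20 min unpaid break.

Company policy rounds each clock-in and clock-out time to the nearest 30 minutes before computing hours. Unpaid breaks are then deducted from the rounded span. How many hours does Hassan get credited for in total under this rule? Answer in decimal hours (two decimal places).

Fri: in 8:48 AM→9:00 AM, out 3:18 PM→3:30 PM; 6 h 30 min
Sat: in 6:24 AM→6:30 AM, out 11:41 AM→11:30 AM; 5 h 0 min − 20 min = 4 h 40 min
Total credited: 11 h 10 min.

11.17 hours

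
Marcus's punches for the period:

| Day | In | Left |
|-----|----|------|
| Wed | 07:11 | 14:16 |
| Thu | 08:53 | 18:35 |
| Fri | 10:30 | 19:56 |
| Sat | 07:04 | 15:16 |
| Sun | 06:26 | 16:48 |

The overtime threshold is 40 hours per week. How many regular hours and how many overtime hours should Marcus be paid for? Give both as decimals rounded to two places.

Wed: 07:11–14:16 = 7 h 5 min
Thu: 08:53–18:35 = 9 h 42 min
Fri: 10:30–19:56 = 9 h 26 min
Sat: 07:04–15:16 = 8 h 12 min
Sun: 06:26–16:48 = 10 h 22 min
Total worked: 44 h 47 min = 44.78 h.
Threshold 40 h → overtime 4 h 47 min, regular 40 h 0 min.

Regular 40.00 hours, overtime 4.78 hours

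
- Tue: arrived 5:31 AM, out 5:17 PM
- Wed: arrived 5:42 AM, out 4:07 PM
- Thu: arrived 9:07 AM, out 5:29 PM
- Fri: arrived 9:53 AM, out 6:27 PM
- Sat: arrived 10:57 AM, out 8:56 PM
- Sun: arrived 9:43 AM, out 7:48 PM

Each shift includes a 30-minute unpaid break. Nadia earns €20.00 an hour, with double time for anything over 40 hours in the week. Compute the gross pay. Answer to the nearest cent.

€1447.33

Tue: 5:31 AM–5:17 PM = 11 h 46 min; less 30 min break → 11 h 16 min
Wed: 5:42 AM–4:07 PM = 10 h 25 min; less 30 min break → 9 h 55 min
Thu: 9:07 AM–5:29 PM = 8 h 22 min; less 30 min break → 7 h 52 min
Fri: 9:53 AM–6:27 PM = 8 h 34 min; less 30 min break → 8 h 4 min
Sat: 10:57 AM–8:56 PM = 9 h 59 min; less 30 min break → 9 h 29 min
Sun: 9:43 AM–7:48 PM = 10 h 5 min; less 30 min break → 9 h 35 min
Total worked: 56 h 11 min = 3371 min.
Regular 40 h 0 min = 2400 min at €20.00/h; overtime 16 h 11 min = 971 min at €40.00/h.
Pay = (2400 × €20.00 + 971 × €40.00) ÷ 60 = €1447.33.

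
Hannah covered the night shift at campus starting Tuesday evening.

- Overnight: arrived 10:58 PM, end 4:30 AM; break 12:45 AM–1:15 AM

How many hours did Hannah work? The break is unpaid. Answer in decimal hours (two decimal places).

5.03 hours

Overnight: 10:58 PM → midnight = 1 h 2 min; midnight → 4:30 AM = 4 h 30 min; span 5 h 32 min; less 30 min break → 5 h 2 min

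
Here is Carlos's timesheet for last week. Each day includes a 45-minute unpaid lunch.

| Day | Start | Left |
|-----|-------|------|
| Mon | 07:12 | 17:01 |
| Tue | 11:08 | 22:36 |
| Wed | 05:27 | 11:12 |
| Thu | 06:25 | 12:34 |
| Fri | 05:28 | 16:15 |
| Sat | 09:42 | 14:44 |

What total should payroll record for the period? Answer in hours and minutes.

Mon: 07:12–17:01 = 9 h 49 min; less 45 min break → 9 h 4 min
Tue: 11:08–22:36 = 11 h 28 min; less 45 min break → 10 h 43 min
Wed: 05:27–11:12 = 5 h 45 min; less 45 min break → 5 h 0 min
Thu: 06:25–12:34 = 6 h 9 min; less 45 min break → 5 h 24 min
Fri: 05:28–16:15 = 10 h 47 min; less 45 min break → 10 h 2 min
Sat: 09:42–14:44 = 5 h 2 min; less 45 min break → 4 h 17 min
Total: 9 h 4 min + 10 h 43 min + 5 h 0 min + 5 h 24 min + 10 h 2 min + 4 h 17 min = 44 h 30 min.

44 h 30 min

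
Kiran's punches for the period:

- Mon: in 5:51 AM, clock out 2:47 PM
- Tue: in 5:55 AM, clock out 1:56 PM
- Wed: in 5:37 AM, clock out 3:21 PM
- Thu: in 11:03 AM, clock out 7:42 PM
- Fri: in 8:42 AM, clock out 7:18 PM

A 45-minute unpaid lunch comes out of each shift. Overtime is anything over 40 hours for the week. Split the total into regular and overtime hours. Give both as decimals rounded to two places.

Regular 40.00 hours, overtime 2.18 hours

Mon: 5:51 AM–2:47 PM = 8 h 56 min; less 45 min break → 8 h 11 min
Tue: 5:55 AM–1:56 PM = 8 h 1 min; less 45 min break → 7 h 16 min
Wed: 5:37 AM–3:21 PM = 9 h 44 min; less 45 min break → 8 h 59 min
Thu: 11:03 AM–7:42 PM = 8 h 39 min; less 45 min break → 7 h 54 min
Fri: 8:42 AM–7:18 PM = 10 h 36 min; less 45 min break → 9 h 51 min
Total worked: 42 h 11 min = 42.18 h.
Threshold 40 h → overtime 2 h 11 min, regular 40 h 0 min.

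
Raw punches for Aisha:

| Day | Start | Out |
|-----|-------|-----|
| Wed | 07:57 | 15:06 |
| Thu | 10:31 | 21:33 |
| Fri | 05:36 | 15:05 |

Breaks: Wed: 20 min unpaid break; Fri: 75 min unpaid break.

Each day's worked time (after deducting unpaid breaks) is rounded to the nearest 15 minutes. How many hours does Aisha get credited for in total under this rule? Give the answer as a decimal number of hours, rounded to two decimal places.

Wed: 07:57–15:06 = 7 h 9 min − 20 min = 6 h 49 min → rounds to 6 h 45 min
Thu: 10:31–21:33 = 11 h 2 min → rounds to 11 h 0 min
Fri: 05:36–15:05 = 9 h 29 min − 75 min = 8 h 14 min → rounds to 8 h 15 min
Total credited: 26 h 0 min.

26.00 hours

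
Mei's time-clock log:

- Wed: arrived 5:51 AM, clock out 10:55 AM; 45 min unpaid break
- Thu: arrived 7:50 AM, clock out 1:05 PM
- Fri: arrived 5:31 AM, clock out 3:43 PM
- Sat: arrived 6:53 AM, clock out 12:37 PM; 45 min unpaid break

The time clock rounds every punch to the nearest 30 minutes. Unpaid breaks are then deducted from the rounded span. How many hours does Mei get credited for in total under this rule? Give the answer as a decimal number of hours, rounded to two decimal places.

Wed: in 5:51 AM→6:00 AM, out 10:55 AM→11:00 AM; 5 h 0 min − 45 min = 4 h 15 min
Thu: in 7:50 AM→8:00 AM, out 1:05 PM→1:00 PM; 5 h 0 min
Fri: in 5:31 AM→5:30 AM, out 3:43 PM→3:30 PM; 10 h 0 min
Sat: in 6:53 AM→7:00 AM, out 12:37 PM→12:30 PM; 5 h 30 min − 45 min = 4 h 45 min
Total credited: 24 h 0 min.

24.00 hours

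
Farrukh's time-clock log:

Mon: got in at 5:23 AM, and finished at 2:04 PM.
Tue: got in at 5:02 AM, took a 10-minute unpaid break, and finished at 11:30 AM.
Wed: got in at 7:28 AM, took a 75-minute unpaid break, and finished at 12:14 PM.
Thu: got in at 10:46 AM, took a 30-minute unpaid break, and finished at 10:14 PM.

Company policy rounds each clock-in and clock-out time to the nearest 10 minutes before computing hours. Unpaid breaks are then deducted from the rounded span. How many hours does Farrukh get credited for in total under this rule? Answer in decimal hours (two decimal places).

Mon: in 5:23 AM→5:20 AM, out 2:04 PM→2:00 PM; 8 h 40 min
Tue: in 5:02 AM→5:00 AM, out 11:30 AM→11:30 AM; 6 h 30 min − 10 min = 6 h 20 min
Wed: in 7:28 AM→7:30 AM, out 12:14 PM→12:10 PM; 4 h 40 min − 75 min = 3 h 25 min
Thu: in 10:46 AM→10:50 AM, out 10:14 PM→10:10 PM; 11 h 20 min − 30 min = 10 h 50 min
Total credited: 29 h 15 min.

29.25 hours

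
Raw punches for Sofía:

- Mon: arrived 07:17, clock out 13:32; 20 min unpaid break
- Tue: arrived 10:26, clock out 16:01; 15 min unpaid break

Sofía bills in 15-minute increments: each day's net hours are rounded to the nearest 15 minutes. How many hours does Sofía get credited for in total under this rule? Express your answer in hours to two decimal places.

Mon: 07:17–13:32 = 6 h 15 min − 20 min = 5 h 55 min → rounds to 6 h 0 min
Tue: 10:26–16:01 = 5 h 35 min − 15 min = 5 h 20 min → rounds to 5 h 15 min
Total credited: 11 h 15 min.

11.25 hours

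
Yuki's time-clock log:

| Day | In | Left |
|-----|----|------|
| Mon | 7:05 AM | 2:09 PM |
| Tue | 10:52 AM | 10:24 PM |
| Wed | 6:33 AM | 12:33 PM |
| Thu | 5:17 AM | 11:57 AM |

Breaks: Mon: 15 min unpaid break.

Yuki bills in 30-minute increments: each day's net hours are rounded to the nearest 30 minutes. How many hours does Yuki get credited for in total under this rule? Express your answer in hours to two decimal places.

31.00 hours

Mon: 7:05 AM–2:09 PM = 7 h 4 min − 15 min = 6 h 49 min → rounds to 7 h 0 min
Tue: 10:52 AM–10:24 PM = 11 h 32 min → rounds to 11 h 30 min
Wed: 6:33 AM–12:33 PM = 6 h 0 min → rounds to 6 h 0 min
Thu: 5:17 AM–11:57 AM = 6 h 40 min → rounds to 6 h 30 min
Total credited: 31 h 0 min.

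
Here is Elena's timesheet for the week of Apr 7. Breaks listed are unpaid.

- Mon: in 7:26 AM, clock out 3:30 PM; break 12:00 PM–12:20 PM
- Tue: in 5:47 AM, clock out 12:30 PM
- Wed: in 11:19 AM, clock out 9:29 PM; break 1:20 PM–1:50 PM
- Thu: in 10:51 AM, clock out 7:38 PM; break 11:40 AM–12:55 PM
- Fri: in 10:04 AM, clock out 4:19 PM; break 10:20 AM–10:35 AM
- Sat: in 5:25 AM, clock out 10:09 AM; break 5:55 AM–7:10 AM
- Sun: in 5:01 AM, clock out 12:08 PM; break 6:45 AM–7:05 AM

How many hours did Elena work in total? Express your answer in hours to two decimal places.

Mon: 7:26 AM–3:30 PM = 8 h 4 min; less 20 min break → 7 h 44 min
Tue: 5:47 AM–12:30 PM = 6 h 43 min
Wed: 11:19 AM–9:29 PM = 10 h 10 min; less 30 min break → 9 h 40 min
Thu: 10:51 AM–7:38 PM = 8 h 47 min; less 75 min break → 7 h 32 min
Fri: 10:04 AM–4:19 PM = 6 h 15 min; less 15 min break → 6 h 0 min
Sat: 5:25 AM–10:09 AM = 4 h 44 min; less 75 min break → 3 h 29 min
Sun: 5:01 AM–12:08 PM = 7 h 7 min; less 20 min break → 6 h 47 min
Total: 7 h 44 min + 6 h 43 min + 9 h 40 min + 7 h 32 min + 6 h 0 min + 3 h 29 min + 6 h 47 min = 47 h 55 min.

47.92 hours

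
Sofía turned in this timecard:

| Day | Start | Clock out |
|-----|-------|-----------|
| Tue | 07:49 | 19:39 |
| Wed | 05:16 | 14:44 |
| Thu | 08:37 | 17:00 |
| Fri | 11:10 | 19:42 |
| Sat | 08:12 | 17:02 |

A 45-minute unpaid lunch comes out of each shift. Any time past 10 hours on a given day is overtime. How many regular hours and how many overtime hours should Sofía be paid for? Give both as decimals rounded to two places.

Tue: 07:49–19:39 = 11 h 50 min; less 45 min break → 11 h 5 min
Wed: 05:16–14:44 = 9 h 28 min; less 45 min break → 8 h 43 min
Thu: 08:37–17:00 = 8 h 23 min; less 45 min break → 7 h 38 min
Fri: 11:10–19:42 = 8 h 32 min; less 45 min break → 7 h 47 min
Sat: 08:12–17:02 = 8 h 50 min; less 45 min break → 8 h 5 min
Tue reg 10 h 0 min / OT 1 h 5 min; Wed reg 8 h 43 min / OT 0 h 0 min; Thu reg 7 h 38 min / OT 0 h 0 min; Fri reg 7 h 47 min / OT 0 h 0 min; Sat reg 8 h 5 min / OT 0 h 0 min.
Totals: regular 42 h 13 min, overtime 1 h 5 min.

Regular 42.22 hours, overtime 1.08 hours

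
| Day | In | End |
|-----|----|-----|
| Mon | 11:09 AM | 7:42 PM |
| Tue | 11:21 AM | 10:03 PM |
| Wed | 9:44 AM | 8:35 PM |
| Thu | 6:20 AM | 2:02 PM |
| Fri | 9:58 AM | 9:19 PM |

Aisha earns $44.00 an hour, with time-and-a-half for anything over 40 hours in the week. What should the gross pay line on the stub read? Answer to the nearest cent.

Mon: 11:09 AM–7:42 PM = 8 h 33 min
Tue: 11:21 AM–10:03 PM = 10 h 42 min
Wed: 9:44 AM–8:35 PM = 10 h 51 min
Thu: 6:20 AM–2:02 PM = 7 h 42 min
Fri: 9:58 AM–9:19 PM = 11 h 21 min
Total worked: 49 h 9 min = 2949 min.
Regular 40 h 0 min = 2400 min at $44.00/h; overtime 9 h 9 min = 549 min at $66.00/h.
Pay = (2400 × $44.00 + 549 × $66.00) ÷ 60 = $2363.90.

$2363.90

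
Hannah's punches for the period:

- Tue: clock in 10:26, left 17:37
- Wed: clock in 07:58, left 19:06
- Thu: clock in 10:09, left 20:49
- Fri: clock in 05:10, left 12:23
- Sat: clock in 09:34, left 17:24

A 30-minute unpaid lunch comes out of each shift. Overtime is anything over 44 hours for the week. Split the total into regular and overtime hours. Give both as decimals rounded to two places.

Regular 41.53 hours, overtime 0.00 hours

Tue: 10:26–17:37 = 7 h 11 min; less 30 min break → 6 h 41 min
Wed: 07:58–19:06 = 11 h 8 min; less 30 min break → 10 h 38 min
Thu: 10:09–20:49 = 10 h 40 min; less 30 min break → 10 h 10 min
Fri: 05:10–12:23 = 7 h 13 min; less 30 min break → 6 h 43 min
Sat: 09:34–17:24 = 7 h 50 min; less 30 min break → 7 h 20 min
Total worked: 41 h 32 min = 41.53 h.
Threshold 44 h → overtime 0 h 0 min, regular 41 h 32 min.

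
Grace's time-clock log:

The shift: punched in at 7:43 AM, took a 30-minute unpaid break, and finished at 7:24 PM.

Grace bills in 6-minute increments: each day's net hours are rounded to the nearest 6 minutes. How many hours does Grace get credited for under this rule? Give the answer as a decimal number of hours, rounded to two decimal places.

The shift: 7:43 AM–7:24 PM = 11 h 41 min − 30 min = 11 h 11 min → rounds to 11 h 12 min

11.20 hours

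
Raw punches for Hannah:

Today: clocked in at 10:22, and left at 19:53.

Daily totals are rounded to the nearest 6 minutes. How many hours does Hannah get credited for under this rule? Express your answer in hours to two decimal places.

Today: 10:22–19:53 = 9 h 31 min → rounds to 9 h 30 min

9.50 hours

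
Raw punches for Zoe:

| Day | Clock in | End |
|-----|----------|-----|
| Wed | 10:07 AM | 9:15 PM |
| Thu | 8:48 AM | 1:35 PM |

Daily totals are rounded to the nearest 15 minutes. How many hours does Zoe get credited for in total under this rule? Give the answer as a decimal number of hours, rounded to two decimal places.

Wed: 10:07 AM–9:15 PM = 11 h 8 min → rounds to 11 h 15 min
Thu: 8:48 AM–1:35 PM = 4 h 47 min → rounds to 4 h 45 min
Total credited: 16 h 0 min.

16.00 hours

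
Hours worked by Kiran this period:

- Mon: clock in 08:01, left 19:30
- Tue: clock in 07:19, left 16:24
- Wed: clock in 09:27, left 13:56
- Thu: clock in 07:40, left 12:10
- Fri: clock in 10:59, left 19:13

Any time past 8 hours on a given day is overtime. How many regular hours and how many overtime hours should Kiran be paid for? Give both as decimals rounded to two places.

Regular 32.98 hours, overtime 4.80 hours

Mon: 08:01–19:30 = 11 h 29 min
Tue: 07:19–16:24 = 9 h 5 min
Wed: 09:27–13:56 = 4 h 29 min
Thu: 07:40–12:10 = 4 h 30 min
Fri: 10:59–19:13 = 8 h 14 min
Mon reg 8 h 0 min / OT 3 h 29 min; Tue reg 8 h 0 min / OT 1 h 5 min; Wed reg 4 h 29 min / OT 0 h 0 min; Thu reg 4 h 30 min / OT 0 h 0 min; Fri reg 8 h 0 min / OT 0 h 14 min.
Totals: regular 32 h 59 min, overtime 4 h 48 min.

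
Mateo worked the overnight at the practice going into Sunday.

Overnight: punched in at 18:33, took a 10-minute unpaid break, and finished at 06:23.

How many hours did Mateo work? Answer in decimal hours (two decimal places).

11.67 hours

Overnight: 18:33 → midnight = 5 h 27 min; midnight → 06:23 = 6 h 23 min; span 11 h 50 min; less 10 min break → 11 h 40 min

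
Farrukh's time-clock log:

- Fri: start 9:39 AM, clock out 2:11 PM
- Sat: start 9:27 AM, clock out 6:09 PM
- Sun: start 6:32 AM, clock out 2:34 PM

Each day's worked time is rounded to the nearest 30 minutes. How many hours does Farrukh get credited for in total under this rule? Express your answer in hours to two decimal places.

21.00 hours

Fri: 9:39 AM–2:11 PM = 4 h 32 min → rounds to 4 h 30 min
Sat: 9:27 AM–6:09 PM = 8 h 42 min → rounds to 8 h 30 min
Sun: 6:32 AM–2:34 PM = 8 h 2 min → rounds to 8 h 0 min
Total credited: 21 h 0 min.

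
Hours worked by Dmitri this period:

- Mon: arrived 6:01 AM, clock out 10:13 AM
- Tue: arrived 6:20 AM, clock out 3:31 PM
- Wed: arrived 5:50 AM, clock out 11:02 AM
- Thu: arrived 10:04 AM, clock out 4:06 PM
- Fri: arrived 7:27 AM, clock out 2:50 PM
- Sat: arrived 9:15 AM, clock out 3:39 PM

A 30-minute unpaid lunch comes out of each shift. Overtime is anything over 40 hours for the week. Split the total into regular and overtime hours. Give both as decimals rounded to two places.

Regular 35.40 hours, overtime 0.00 hours

Mon: 6:01 AM–10:13 AM = 4 h 12 min; less 30 min break → 3 h 42 min
Tue: 6:20 AM–3:31 PM = 9 h 11 min; less 30 min break → 8 h 41 min
Wed: 5:50 AM–11:02 AM = 5 h 12 min; less 30 min break → 4 h 42 min
Thu: 10:04 AM–4:06 PM = 6 h 2 min; less 30 min break → 5 h 32 min
Fri: 7:27 AM–2:50 PM = 7 h 23 min; less 30 min break → 6 h 53 min
Sat: 9:15 AM–3:39 PM = 6 h 24 min; less 30 min break → 5 h 54 min
Total worked: 35 h 24 min = 35.40 h.
Threshold 40 h → overtime 0 h 0 min, regular 35 h 24 min.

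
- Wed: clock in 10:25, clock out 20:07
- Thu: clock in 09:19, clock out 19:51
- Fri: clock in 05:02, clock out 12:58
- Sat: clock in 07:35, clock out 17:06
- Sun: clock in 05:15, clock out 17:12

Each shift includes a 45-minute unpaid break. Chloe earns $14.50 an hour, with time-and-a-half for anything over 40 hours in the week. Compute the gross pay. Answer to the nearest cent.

Wed: 10:25–20:07 = 9 h 42 min; less 45 min break → 8 h 57 min
Thu: 09:19–19:51 = 10 h 32 min; less 45 min break → 9 h 47 min
Fri: 05:02–12:58 = 7 h 56 min; less 45 min break → 7 h 11 min
Sat: 07:35–17:06 = 9 h 31 min; less 45 min break → 8 h 46 min
Sun: 05:15–17:12 = 11 h 57 min; less 45 min break → 11 h 12 min
Total worked: 45 h 53 min = 2753 min.
Regular 40 h 0 min = 2400 min at $14.50/h; overtime 5 h 53 min = 353 min at $21.75/h.
Pay = (2400 × $14.50 + 353 × $21.75) ÷ 60 = $707.96.

$707.96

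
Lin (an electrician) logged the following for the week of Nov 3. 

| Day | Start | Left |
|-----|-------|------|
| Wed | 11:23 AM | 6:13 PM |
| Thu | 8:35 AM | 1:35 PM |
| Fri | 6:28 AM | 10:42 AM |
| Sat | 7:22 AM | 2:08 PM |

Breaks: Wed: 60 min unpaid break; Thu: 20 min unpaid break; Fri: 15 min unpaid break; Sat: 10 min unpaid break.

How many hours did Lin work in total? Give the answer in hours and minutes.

Wed: 11:23 AM–6:13 PM = 6 h 50 min; less 60 min break → 5 h 50 min
Thu: 8:35 AM–1:35 PM = 5 h 0 min; less 20 min break → 4 h 40 min
Fri: 6:28 AM–10:42 AM = 4 h 14 min; less 15 min break → 3 h 59 min
Sat: 7:22 AM–2:08 PM = 6 h 46 min; less 10 min break → 6 h 36 min
Total: 5 h 50 min + 4 h 40 min + 3 h 59 min + 6 h 36 min = 21 h 5 min.

21 h 5 min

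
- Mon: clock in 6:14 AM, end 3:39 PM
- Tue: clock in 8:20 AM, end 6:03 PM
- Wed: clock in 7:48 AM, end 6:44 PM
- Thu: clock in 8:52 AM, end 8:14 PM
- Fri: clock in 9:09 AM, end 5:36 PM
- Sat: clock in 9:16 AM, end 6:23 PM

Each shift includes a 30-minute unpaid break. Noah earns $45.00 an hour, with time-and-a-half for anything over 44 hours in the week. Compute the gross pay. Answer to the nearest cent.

Mon: 6:14 AM–3:39 PM = 9 h 25 min; less 30 min break → 8 h 55 min
Tue: 8:20 AM–6:03 PM = 9 h 43 min; less 30 min break → 9 h 13 min
Wed: 7:48 AM–6:44 PM = 10 h 56 min; less 30 min break → 10 h 26 min
Thu: 8:52 AM–8:14 PM = 11 h 22 min; less 30 min break → 10 h 52 min
Fri: 9:09 AM–5:36 PM = 8 h 27 min; less 30 min break → 7 h 57 min
Sat: 9:16 AM–6:23 PM = 9 h 7 min; less 30 min break → 8 h 37 min
Total worked: 56 h 0 min = 3360 min.
Regular 44 h 0 min = 2640 min at $45.00/h; overtime 12 h 0 min = 720 min at $67.50/h.
Pay = (2640 × $45.00 + 720 × $67.50) ÷ 60 = $2790.00.

$2790.00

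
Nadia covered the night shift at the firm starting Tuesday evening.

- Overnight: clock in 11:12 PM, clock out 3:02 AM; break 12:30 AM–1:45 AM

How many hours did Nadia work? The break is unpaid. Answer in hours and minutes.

2 h 35 min

Overnight: 11:12 PM → midnight = 0 h 48 min; midnight → 3:02 AM = 3 h 2 min; span 3 h 50 min; less 75 min break → 2 h 35 min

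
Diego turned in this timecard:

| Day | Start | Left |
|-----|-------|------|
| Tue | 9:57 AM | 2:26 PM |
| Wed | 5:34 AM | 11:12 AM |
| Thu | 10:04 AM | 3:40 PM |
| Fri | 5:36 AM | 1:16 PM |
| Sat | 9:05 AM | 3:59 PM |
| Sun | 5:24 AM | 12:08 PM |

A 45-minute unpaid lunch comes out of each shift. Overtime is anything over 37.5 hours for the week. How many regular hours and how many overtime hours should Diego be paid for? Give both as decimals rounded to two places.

Tue: 9:57 AM–2:26 PM = 4 h 29 min; less 45 min break → 3 h 44 min
Wed: 5:34 AM–11:12 AM = 5 h 38 min; less 45 min break → 4 h 53 min
Thu: 10:04 AM–3:40 PM = 5 h 36 min; less 45 min break → 4 h 51 min
Fri: 5:36 AM–1:16 PM = 7 h 40 min; less 45 min break → 6 h 55 min
Sat: 9:05 AM–3:59 PM = 6 h 54 min; less 45 min break → 6 h 9 min
Sun: 5:24 AM–12:08 PM = 6 h 44 min; less 45 min break → 5 h 59 min
Total worked: 32 h 31 min = 32.52 h.
Threshold 37.5 h → overtime 0 h 0 min, regular 32 h 31 min.

Regular 32.52 hours, overtime 0.00 hours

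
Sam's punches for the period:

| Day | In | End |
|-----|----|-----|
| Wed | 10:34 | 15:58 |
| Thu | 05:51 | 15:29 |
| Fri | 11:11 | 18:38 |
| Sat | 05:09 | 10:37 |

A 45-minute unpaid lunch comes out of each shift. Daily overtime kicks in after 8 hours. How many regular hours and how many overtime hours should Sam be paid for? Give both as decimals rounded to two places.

Wed: 10:34–15:58 = 5 h 24 min; less 45 min break → 4 h 39 min
Thu: 05:51–15:29 = 9 h 38 min; less 45 min break → 8 h 53 min
Fri: 11:11–18:38 = 7 h 27 min; less 45 min break → 6 h 42 min
Sat: 05:09–10:37 = 5 h 28 min; less 45 min break → 4 h 43 min
Wed reg 4 h 39 min / OT 0 h 0 min; Thu reg 8 h 0 min / OT 0 h 53 min; Fri reg 6 h 42 min / OT 0 h 0 min; Sat reg 4 h 43 min / OT 0 h 0 min.
Totals: regular 24 h 4 min, overtime 0 h 53 min.

Regular 24.07 hours, overtime 0.88 hours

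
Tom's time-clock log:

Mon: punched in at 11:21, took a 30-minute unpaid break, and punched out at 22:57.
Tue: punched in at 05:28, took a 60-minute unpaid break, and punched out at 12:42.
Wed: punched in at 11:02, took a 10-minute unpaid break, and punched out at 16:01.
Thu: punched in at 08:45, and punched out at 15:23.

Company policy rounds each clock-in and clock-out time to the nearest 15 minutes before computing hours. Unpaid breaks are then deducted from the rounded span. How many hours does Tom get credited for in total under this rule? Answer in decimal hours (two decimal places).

29.08 hours

Mon: in 11:21→11:15, out 22:57→23:00; 11 h 45 min − 30 min = 11 h 15 min
Tue: in 05:28→05:30, out 12:42→12:45; 7 h 15 min − 60 min = 6 h 15 min
Wed: in 11:02→11:00, out 16:01→16:00; 5 h 0 min − 10 min = 4 h 50 min
Thu: in 08:45→08:45, out 15:23→15:30; 6 h 45 min
Total credited: 29 h 5 min.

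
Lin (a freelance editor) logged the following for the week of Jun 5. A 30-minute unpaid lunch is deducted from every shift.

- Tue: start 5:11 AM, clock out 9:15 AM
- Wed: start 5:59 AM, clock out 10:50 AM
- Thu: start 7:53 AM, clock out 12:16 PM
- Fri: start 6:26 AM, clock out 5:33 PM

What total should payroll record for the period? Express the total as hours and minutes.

Tue: 5:11 AM–9:15 AM = 4 h 4 min; less 30 min break → 3 h 34 min
Wed: 5:59 AM–10:50 AM = 4 h 51 min; less 30 min break → 4 h 21 min
Thu: 7:53 AM–12:16 PM = 4 h 23 min; less 30 min break → 3 h 53 min
Fri: 6:26 AM–5:33 PM = 11 h 7 min; less 30 min break → 10 h 37 min
Total: 3 h 34 min + 4 h 21 min + 3 h 53 min + 10 h 37 min = 22 h 25 min.

22 h 25 min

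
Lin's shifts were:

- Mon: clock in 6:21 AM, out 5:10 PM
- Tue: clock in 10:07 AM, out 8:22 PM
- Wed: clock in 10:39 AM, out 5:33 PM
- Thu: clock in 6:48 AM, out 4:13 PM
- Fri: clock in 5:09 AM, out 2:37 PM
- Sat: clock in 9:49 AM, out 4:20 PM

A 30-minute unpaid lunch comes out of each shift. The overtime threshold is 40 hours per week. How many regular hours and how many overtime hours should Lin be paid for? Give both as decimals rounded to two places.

Regular 40.00 hours, overtime 10.37 hours

Mon: 6:21 AM–5:10 PM = 10 h 49 min; less 30 min break → 10 h 19 min
Tue: 10:07 AM–8:22 PM = 10 h 15 min; less 30 min break → 9 h 45 min
Wed: 10:39 AM–5:33 PM = 6 h 54 min; less 30 min break → 6 h 24 min
Thu: 6:48 AM–4:13 PM = 9 h 25 min; less 30 min break → 8 h 55 min
Fri: 5:09 AM–2:37 PM = 9 h 28 min; less 30 min break → 8 h 58 min
Sat: 9:49 AM–4:20 PM = 6 h 31 min; less 30 min break → 6 h 1 min
Total worked: 50 h 22 min = 50.37 h.
Threshold 40 h → overtime 10 h 22 min, regular 40 h 0 min.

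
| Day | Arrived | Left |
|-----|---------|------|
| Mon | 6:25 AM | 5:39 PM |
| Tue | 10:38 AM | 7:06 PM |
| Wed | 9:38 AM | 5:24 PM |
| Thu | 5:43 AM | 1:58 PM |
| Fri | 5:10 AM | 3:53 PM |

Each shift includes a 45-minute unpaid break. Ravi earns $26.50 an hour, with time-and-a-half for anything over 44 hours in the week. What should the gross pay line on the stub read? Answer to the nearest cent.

Mon: 6:25 AM–5:39 PM = 11 h 14 min; less 45 min break → 10 h 29 min
Tue: 10:38 AM–7:06 PM = 8 h 28 min; less 45 min break → 7 h 43 min
Wed: 9:38 AM–5:24 PM = 7 h 46 min; less 45 min break → 7 h 1 min
Thu: 5:43 AM–1:58 PM = 8 h 15 min; less 45 min break → 7 h 30 min
Fri: 5:10 AM–3:53 PM = 10 h 43 min; less 45 min break → 9 h 58 min
Total worked: 42 h 41 min = 2561 min.
Regular 42 h 41 min = 2561 min at $26.50/h; overtime 0 h 0 min = 0 min at $39.75/h.
Pay = (2561 × $26.50 + 0 × $39.75) ÷ 60 = $1131.11.

$1131.11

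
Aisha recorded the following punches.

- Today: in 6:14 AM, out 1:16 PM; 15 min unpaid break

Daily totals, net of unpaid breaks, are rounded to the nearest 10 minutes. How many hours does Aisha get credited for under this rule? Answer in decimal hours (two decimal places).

Today: 6:14 AM–1:16 PM = 7 h 2 min − 15 min = 6 h 47 min → rounds to 6 h 50 min

6.83 hours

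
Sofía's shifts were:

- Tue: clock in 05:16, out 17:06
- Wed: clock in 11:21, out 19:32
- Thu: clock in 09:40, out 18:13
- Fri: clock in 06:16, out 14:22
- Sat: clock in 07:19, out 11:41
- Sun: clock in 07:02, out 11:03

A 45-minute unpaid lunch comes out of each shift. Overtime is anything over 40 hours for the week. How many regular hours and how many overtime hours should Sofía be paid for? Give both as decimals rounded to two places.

Regular 40.00 hours, overtime 0.55 hours

Tue: 05:16–17:06 = 11 h 50 min; less 45 min break → 11 h 5 min
Wed: 11:21–19:32 = 8 h 11 min; less 45 min break → 7 h 26 min
Thu: 09:40–18:13 = 8 h 33 min; less 45 min break → 7 h 48 min
Fri: 06:16–14:22 = 8 h 6 min; less 45 min break → 7 h 21 min
Sat: 07:19–11:41 = 4 h 22 min; less 45 min break → 3 h 37 min
Sun: 07:02–11:03 = 4 h 1 min; less 45 min break → 3 h 16 min
Total worked: 40 h 33 min = 40.55 h.
Threshold 40 h → overtime 0 h 33 min, regular 40 h 0 min.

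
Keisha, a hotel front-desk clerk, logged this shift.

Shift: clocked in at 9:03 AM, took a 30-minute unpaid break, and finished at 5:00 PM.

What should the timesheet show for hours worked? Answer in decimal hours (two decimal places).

7.45 hours

Shift: 9:03 AM–5:00 PM = 7 h 57 min; less 30 min break → 7 h 27 min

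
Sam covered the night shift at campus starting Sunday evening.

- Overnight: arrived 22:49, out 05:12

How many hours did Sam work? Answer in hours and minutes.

Overnight: 22:49 → midnight = 1 h 11 min; midnight → 05:12 = 5 h 12 min; span 6 h 23 min

6 h 23 min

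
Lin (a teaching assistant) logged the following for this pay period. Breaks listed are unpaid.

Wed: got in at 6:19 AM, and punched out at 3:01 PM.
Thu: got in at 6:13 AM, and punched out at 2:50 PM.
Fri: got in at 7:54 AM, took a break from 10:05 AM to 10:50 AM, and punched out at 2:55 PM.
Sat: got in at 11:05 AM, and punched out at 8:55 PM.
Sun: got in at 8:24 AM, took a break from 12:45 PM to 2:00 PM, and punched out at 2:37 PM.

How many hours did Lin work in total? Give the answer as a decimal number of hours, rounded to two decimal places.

38.38 hours

Wed: 6:19 AM–3:01 PM = 8 h 42 min
Thu: 6:13 AM–2:50 PM = 8 h 37 min
Fri: 7:54 AM–2:55 PM = 7 h 1 min; less 45 min break → 6 h 16 min
Sat: 11:05 AM–8:55 PM = 9 h 50 min
Sun: 8:24 AM–2:37 PM = 6 h 13 min; less 75 min break → 4 h 58 min
Total: 8 h 42 min + 8 h 37 min + 6 h 16 min + 9 h 50 min + 4 h 58 min = 38 h 23 min.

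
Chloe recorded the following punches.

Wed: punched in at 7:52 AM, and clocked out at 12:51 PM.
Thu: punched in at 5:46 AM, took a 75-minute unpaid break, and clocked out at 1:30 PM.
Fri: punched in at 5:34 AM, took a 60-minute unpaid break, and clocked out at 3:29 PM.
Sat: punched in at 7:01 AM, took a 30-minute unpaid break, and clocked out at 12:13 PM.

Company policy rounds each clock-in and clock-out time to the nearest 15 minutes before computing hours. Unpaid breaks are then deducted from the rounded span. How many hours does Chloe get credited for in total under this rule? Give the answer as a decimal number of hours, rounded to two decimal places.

Wed: in 7:52 AM→7:45 AM, out 12:51 PM→12:45 PM; 5 h 0 min
Thu: in 5:46 AM→5:45 AM, out 1:30 PM→1:30 PM; 7 h 45 min − 75 min = 6 h 30 min
Fri: in 5:34 AM→5:30 AM, out 3:29 PM→3:30 PM; 10 h 0 min − 60 min = 9 h 0 min
Sat: in 7:01 AM→7:00 AM, out 12:13 PM→12:15 PM; 5 h 15 min − 30 min = 4 h 45 min
Total credited: 25 h 15 min.

25.25 hours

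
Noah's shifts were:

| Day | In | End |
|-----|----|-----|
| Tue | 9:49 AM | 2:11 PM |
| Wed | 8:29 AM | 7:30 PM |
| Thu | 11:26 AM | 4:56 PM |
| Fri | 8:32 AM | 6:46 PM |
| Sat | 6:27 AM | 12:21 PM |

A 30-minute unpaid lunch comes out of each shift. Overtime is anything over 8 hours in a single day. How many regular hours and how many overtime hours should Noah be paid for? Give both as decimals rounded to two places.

Tue: 9:49 AM–2:11 PM = 4 h 22 min; less 30 min break → 3 h 52 min
Wed: 8:29 AM–7:30 PM = 11 h 1 min; less 30 min break → 10 h 31 min
Thu: 11:26 AM–4:56 PM = 5 h 30 min; less 30 min break → 5 h 0 min
Fri: 8:32 AM–6:46 PM = 10 h 14 min; less 30 min break → 9 h 44 min
Sat: 6:27 AM–12:21 PM = 5 h 54 min; less 30 min break → 5 h 24 min
Tue reg 3 h 52 min / OT 0 h 0 min; Wed reg 8 h 0 min / OT 2 h 31 min; Thu reg 5 h 0 min / OT 0 h 0 min; Fri reg 8 h 0 min / OT 1 h 44 min; Sat reg 5 h 24 min / OT 0 h 0 min.
Totals: regular 30 h 16 min, overtime 4 h 15 min.

Regular 30.27 hours, overtime 4.25 hours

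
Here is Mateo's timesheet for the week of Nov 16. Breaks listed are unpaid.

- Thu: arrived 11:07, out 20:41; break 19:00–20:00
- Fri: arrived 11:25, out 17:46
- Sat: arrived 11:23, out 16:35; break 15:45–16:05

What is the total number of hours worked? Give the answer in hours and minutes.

19 h 47 min

Thu: 11:07–20:41 = 9 h 34 min; less 60 min break → 8 h 34 min
Fri: 11:25–17:46 = 6 h 21 min
Sat: 11:23–16:35 = 5 h 12 min; less 20 min break → 4 h 52 min
Total: 8 h 34 min + 6 h 21 min + 4 h 52 min = 19 h 47 min.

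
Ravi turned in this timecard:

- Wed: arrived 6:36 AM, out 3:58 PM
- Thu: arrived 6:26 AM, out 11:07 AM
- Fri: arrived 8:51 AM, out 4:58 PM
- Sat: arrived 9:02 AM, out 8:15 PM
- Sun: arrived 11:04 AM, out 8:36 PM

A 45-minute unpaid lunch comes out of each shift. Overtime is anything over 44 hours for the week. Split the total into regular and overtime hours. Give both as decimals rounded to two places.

Wed: 6:36 AM–3:58 PM = 9 h 22 min; less 45 min break → 8 h 37 min
Thu: 6:26 AM–11:07 AM = 4 h 41 min; less 45 min break → 3 h 56 min
Fri: 8:51 AM–4:58 PM = 8 h 7 min; less 45 min break → 7 h 22 min
Sat: 9:02 AM–8:15 PM = 11 h 13 min; less 45 min break → 10 h 28 min
Sun: 11:04 AM–8:36 PM = 9 h 32 min; less 45 min break → 8 h 47 min
Total worked: 39 h 10 min = 39.17 h.
Threshold 44 h → overtime 0 h 0 min, regular 39 h 10 min.

Regular 39.17 hours, overtime 0.00 hours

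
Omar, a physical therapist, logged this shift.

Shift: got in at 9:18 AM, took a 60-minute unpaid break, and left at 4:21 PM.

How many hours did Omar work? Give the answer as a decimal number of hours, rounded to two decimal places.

Shift: 9:18 AM–4:21 PM = 7 h 3 min; less 60 min break → 6 h 3 min

6.05 hours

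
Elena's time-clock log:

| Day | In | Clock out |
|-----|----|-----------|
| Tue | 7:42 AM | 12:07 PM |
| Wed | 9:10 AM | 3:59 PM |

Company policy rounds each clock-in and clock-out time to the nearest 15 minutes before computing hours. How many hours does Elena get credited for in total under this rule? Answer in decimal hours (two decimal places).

Tue: in 7:42 AM→7:45 AM, out 12:07 PM→12:00 PM; 4 h 15 min
Wed: in 9:10 AM→9:15 AM, out 3:59 PM→4:00 PM; 6 h 45 min
Total credited: 11 h 0 min.

11.00 hours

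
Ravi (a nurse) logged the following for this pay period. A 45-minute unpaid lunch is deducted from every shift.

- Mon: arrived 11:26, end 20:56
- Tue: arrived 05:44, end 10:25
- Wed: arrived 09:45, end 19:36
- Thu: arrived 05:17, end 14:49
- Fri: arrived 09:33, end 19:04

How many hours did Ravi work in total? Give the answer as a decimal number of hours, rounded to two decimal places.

39.33 hours

Mon: 11:26–20:56 = 9 h 30 min; less 45 min break → 8 h 45 min
Tue: 05:44–10:25 = 4 h 41 min; less 45 min break → 3 h 56 min
Wed: 09:45–19:36 = 9 h 51 min; less 45 min break → 9 h 6 min
Thu: 05:17–14:49 = 9 h 32 min; less 45 min break → 8 h 47 min
Fri: 09:33–19:04 = 9 h 31 min; less 45 min break → 8 h 46 min
Total: 8 h 45 min + 3 h 56 min + 9 h 6 min + 8 h 47 min + 8 h 46 min = 39 h 20 min.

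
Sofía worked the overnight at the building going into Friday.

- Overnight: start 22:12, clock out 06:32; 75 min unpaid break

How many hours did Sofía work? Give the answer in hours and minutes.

7 h 5 min

Overnight: 22:12 → midnight = 1 h 48 min; midnight → 06:32 = 6 h 32 min; span 8 h 20 min; less 75 min break → 7 h 5 min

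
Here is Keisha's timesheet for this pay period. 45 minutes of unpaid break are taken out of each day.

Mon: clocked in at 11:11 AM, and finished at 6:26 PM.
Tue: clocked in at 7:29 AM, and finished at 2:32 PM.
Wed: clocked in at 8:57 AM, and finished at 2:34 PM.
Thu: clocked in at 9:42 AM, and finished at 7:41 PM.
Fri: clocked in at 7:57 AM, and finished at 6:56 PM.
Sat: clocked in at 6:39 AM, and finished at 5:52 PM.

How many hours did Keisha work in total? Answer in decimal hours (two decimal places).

47.60 hours

Mon: 11:11 AM–6:26 PM = 7 h 15 min; less 45 min break → 6 h 30 min
Tue: 7:29 AM–2:32 PM = 7 h 3 min; less 45 min break → 6 h 18 min
Wed: 8:57 AM–2:34 PM = 5 h 37 min; less 45 min break → 4 h 52 min
Thu: 9:42 AM–7:41 PM = 9 h 59 min; less 45 min break → 9 h 14 min
Fri: 7:57 AM–6:56 PM = 10 h 59 min; less 45 min break → 10 h 14 min
Sat: 6:39 AM–5:52 PM = 11 h 13 min; less 45 min break → 10 h 28 min
Total: 6 h 30 min + 6 h 18 min + 4 h 52 min + 9 h 14 min + 10 h 14 min + 10 h 28 min = 47 h 36 min.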